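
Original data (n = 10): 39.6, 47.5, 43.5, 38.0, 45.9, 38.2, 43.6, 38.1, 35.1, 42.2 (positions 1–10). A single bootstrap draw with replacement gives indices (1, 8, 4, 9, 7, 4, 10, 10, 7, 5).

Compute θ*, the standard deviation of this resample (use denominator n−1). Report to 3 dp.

Resample values: 39.6, 38.1, 38.0, 35.1, 43.6, 38.0, 42.2, 42.2, 43.6, 45.9.
Mean = 40.6300; sum of squared deviations = 102.2210
s² = 102.2210 / 9 = 11.3579
s = √11.3579 = 3.370

θ* = 3.370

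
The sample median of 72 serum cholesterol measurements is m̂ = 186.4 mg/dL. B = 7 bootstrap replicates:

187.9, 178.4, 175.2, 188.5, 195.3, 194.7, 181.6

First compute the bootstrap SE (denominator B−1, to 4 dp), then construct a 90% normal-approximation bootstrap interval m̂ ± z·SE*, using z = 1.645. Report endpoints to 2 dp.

(173.56, 199.24)

Mean of replicates = 185.9429; sum of squared deviations = 365.7771; SE* = √(365.7771/6) = 7.8079
Margin = 1.645 × 7.8079 = 12.844
Interval: 186.4 ± 12.844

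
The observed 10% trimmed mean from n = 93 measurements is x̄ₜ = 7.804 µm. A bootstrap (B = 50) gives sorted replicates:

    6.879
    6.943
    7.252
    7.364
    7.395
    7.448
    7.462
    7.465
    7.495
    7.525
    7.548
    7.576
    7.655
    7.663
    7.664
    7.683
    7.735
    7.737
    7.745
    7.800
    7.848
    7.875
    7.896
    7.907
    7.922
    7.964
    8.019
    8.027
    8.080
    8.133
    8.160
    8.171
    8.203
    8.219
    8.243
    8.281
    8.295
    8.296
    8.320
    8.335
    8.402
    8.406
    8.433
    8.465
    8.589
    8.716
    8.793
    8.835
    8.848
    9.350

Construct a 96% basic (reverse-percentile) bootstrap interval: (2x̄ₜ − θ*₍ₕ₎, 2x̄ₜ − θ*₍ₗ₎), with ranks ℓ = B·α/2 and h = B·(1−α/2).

(6.760, 8.729)

Percentile endpoints at ranks 1 and 49: θ*₍1₎ = 6.879, θ*₍49₎ = 8.848.
Basic interval reflects these around x̄ₜ:
  lower = 2 × 7.804 − 8.848 = 6.760
  upper = 2 × 7.804 − 6.879 = 8.729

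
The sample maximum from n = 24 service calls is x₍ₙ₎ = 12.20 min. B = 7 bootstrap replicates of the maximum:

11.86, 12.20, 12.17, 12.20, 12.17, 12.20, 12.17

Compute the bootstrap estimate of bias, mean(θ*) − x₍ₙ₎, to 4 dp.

mean(θ*) = (11.86 + 12.20 + 12.17 + 12.20 + 12.17 + 12.20 + 12.17) / 7 = 12.13857
bias = 12.13857 − 12.20

bias = −0.0614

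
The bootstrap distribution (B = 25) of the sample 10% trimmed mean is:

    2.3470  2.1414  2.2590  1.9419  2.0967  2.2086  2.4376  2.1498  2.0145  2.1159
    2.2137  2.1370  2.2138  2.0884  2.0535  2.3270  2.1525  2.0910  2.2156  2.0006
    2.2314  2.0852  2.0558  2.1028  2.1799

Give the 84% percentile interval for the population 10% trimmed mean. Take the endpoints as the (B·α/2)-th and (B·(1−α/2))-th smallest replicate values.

(2.0006, 2.3270)

Sorted replicates: 1.9419, 2.0006, 2.0145, 2.0535, 2.0558, 2.0852, 2.0884, 2.0910, 2.0967, 2.1028, 2.1159, 2.1370, 2.1414, 2.1498, 2.1525, 2.1799, 2.2086, 2.2137, 2.2138, 2.2156, 2.2314, 2.2590, 2.3270, 2.3470, 2.4376
α = 0.16; lower rank = 25 × 0.080 = 2; upper rank = 25 × 0.920 = 23.
The 2nd smallest replicate is 2.0006; the 23rd is 2.3270.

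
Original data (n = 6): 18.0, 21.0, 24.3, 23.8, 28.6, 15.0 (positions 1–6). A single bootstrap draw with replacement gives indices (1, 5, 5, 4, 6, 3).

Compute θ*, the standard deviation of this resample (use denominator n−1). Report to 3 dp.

Resample values: 18.0, 28.6, 28.6, 23.8, 15.0, 24.3.
Mean = 23.0500; sum of squared deviations = 154.0350
s² = 154.0350 / 5 = 30.8070
s = √30.8070 = 5.550

θ* = 5.550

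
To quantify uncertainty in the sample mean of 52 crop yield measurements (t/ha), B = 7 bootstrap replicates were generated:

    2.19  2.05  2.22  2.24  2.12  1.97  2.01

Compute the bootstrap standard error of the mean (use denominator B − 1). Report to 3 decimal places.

SE* = 0.107

Bootstrap SE is the standard deviation of the 7 replicate means.
Mean of replicates: (2.19 + 2.05 + 2.22 + 2.24 + 2.12 + 1.97 + 2.01) / 7 = 14.8000 / 7 = 2.1143
Sum of squared deviations: (+0.0757)² + (−0.0643)² + (+0.1057)² + (+0.1257)² + (+0.0057)² + (−0.1443)² + (−0.1043)² = 0.0686
Variance = 0.0686 / 6 = 0.0114
SE* = √0.0114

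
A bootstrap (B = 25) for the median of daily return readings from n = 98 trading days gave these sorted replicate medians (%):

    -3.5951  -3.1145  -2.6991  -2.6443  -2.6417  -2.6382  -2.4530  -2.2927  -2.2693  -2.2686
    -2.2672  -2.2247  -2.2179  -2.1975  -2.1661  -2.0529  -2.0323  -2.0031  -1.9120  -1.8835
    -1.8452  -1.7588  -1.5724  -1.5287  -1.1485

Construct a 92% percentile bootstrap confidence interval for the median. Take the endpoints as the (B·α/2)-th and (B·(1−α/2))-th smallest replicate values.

(-3.5951, -1.5287)

α = 0.08; lower rank = 25 × 0.040 = 1; upper rank = 25 × 0.960 = 24.
The 1st smallest replicate is -3.5951; the 24th is -1.5287.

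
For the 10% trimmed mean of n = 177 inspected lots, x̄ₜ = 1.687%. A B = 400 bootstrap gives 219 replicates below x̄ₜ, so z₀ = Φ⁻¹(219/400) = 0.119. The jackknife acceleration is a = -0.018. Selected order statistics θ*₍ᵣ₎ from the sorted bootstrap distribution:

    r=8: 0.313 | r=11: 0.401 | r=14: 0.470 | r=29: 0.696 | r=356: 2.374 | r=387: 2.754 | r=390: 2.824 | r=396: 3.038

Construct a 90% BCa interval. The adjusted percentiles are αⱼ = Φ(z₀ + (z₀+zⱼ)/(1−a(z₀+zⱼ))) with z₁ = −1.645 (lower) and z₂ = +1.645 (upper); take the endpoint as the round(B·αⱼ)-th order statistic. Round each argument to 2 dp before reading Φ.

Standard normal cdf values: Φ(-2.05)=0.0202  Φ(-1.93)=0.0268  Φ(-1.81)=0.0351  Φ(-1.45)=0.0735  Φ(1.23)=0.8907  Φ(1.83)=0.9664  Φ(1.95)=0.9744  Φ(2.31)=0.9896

Lower: z₀ + z₁ = 0.119 + (-1.645) = -1.526; 1 − a(z₀+z₁) = 1 − (-0.018)(-1.526) = 0.9725; argument = 0.119 + (-1.526)/0.9725 = -1.4501 → -1.45.
α₁ = Φ(-1.45) = 0.0735; rank = round(400 × 0.0735) = 29; θ*₍29₎ = 0.696.
Upper: z₀ + z₂ = 1.764; 1 − a(z₀+z₂) = 1.0318; argument = 1.8287 → 1.83; α₂ = 0.9664; rank = 387; θ*₍387₎ = 2.754.

(0.696, 2.754)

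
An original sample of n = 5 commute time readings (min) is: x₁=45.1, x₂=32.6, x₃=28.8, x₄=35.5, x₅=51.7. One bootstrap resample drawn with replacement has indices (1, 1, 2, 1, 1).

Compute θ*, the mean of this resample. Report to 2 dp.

θ* = 42.60

Resample values: 45.1, 45.1, 32.6, 45.1, 45.1.
Mean = (45.1 + 45.1 + 32.6 + 45.1 + 45.1) / 5 = 213.00 / 5 = 42.60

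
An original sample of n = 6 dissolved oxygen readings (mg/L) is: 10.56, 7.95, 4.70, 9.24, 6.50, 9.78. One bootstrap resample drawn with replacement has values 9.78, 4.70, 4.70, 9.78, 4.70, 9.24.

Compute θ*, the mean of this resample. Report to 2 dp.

θ* = 7.15

Mean = (9.78 + 4.70 + 4.70 + 9.78 + 4.70 + 9.24) / 6 = 42.900 / 6 = 7.15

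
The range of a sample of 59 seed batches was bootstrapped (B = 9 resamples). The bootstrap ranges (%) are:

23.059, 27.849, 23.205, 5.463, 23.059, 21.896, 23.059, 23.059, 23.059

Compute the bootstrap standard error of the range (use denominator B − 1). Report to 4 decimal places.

SE* = 6.2521

Bootstrap SE is the standard deviation of the 9 replicate ranges.
Mean of replicates: (23.059 + 27.849 + 23.205 + 5.463 + 23.059 + 21.896 + 23.059 + 23.059 + 23.059) / 9 = 193.70800 / 9 = 21.52311
Sum of squared deviations: (+1.53589)² + (+6.32589)² + (+1.68189)² + (−16.06011)² + (+1.53589)² + (+0.37289)² + (+1.53589)² + (+1.53589)² + (+1.53589)² = 312.70661
Variance = 312.70661 / 8 = 39.08833
SE* = √39.08833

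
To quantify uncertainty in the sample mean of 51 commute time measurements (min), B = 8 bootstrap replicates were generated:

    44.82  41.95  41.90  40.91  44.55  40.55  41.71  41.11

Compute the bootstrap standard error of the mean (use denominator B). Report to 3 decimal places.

Bootstrap SE is the standard deviation of the 8 replicate means.
Mean of replicates: (44.82 + 41.95 + 41.90 + 40.91 + 44.55 + 40.55 + 41.71 + 41.11) / 8 = 337.5000 / 8 = 42.1875
Sum of squared deviations: (+2.6325)² + (−0.2375)² + (−0.2875)² + (−1.2775)² + (+2.3625)² + (−1.6375)² + (−0.4775)² + (−1.0775)² = 18.3530
Variance = 18.3530 / 8 = 2.2941
SE* = √2.2941

SE* = 1.515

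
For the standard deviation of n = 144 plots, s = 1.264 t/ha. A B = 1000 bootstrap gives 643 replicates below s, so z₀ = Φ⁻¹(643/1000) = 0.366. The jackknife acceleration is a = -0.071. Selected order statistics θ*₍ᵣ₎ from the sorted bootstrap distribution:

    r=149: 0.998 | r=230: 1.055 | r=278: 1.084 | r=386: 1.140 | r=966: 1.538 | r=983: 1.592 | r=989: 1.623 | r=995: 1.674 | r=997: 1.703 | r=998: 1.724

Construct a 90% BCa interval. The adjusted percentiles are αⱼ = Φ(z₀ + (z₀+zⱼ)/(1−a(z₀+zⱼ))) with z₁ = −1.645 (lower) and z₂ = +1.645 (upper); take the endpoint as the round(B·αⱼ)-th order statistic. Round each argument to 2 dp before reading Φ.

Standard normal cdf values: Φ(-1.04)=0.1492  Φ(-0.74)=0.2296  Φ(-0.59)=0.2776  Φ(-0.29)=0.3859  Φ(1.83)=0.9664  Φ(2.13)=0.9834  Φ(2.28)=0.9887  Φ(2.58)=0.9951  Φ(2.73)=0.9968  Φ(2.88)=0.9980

(0.998, 1.592)

Lower: z₀ + z₁ = 0.366 + (-1.645) = -1.279; 1 − a(z₀+z₁) = 1 − (-0.071)(-1.279) = 0.9092; argument = 0.366 + (-1.279)/0.9092 = -1.0407 → -1.04.
α₁ = Φ(-1.04) = 0.1492; rank = round(1000 × 0.1492) = 149; θ*₍149₎ = 0.998.
Upper: z₀ + z₂ = 2.011; 1 − a(z₀+z₂) = 1.1428; argument = 2.1257 → 2.13; α₂ = 0.9834; rank = 983; θ*₍983₎ = 1.592.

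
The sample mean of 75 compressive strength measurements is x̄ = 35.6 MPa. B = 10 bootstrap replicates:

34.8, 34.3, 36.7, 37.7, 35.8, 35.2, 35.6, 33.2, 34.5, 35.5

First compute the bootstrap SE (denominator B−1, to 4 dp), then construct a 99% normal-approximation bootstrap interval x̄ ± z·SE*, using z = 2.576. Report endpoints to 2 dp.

(32.34, 38.86)

Mean of replicates = 35.3300; sum of squared deviations = 14.4010; SE* = √(14.4010/9) = 1.2650
Margin = 2.576 × 1.2650 = 3.259
Interval: 35.6 ± 3.259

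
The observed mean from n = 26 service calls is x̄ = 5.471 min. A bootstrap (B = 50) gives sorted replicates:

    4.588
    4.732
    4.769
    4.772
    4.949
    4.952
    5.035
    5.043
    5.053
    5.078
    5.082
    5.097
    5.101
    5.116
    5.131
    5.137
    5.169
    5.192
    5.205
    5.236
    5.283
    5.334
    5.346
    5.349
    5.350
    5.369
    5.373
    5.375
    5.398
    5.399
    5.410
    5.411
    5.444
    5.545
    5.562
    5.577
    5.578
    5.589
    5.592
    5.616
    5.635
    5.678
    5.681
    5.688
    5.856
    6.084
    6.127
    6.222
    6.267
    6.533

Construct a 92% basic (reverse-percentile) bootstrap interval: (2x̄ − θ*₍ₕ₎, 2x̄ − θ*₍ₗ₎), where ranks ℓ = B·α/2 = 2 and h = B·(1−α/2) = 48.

(4.720, 6.210)

Percentile endpoints at ranks 2 and 48: θ*₍2₎ = 4.732, θ*₍48₎ = 6.222.
Basic interval reflects these around x̄:
  lower = 2 × 5.471 − 6.222 = 4.720
  upper = 2 × 5.471 − 4.732 = 6.210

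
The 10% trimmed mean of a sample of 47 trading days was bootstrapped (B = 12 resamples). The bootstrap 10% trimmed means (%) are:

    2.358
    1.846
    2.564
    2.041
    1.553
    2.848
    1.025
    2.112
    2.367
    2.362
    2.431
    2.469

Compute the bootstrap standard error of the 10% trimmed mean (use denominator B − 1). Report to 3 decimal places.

SE* = 0.495

Bootstrap SE is the standard deviation of the 12 replicate 10% trimmed means.
Mean of replicates: (2.358 + 1.846 + 2.564 + 2.041 + 1.553 + 2.848 + 1.025 + 2.112 + 2.367 + 2.362 + 2.431 + 2.469) / 12 = 25.9760 / 12 = 2.1647
Sum of squared deviations: (+0.1933)² + (−0.3187)² + (+0.3993)² + (−0.1237)² + (−0.6117)² + (+0.6833)² + (−1.1397)² + (−0.0527)² + (+0.2023)² + (+0.1973)² + (+0.2663)² + (+0.3043)² = 2.6998
Variance = 2.6998 / 11 = 0.2454
SE* = √0.2454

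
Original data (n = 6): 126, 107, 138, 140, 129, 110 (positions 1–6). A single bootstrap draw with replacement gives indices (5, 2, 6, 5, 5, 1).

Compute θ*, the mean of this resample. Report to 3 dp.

Resample values: 129, 107, 110, 129, 129, 126.
Mean = (129 + 107 + 110 + 129 + 129 + 126) / 6 = 730.0 / 6 = 121.667

θ* = 121.667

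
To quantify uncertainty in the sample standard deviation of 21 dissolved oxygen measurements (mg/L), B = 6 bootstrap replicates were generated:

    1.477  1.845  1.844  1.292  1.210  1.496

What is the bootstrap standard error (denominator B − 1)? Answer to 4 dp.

Bootstrap SE is the standard deviation of the 6 replicate standard deviations.
Mean of replicates: (1.477 + 1.845 + 1.844 + 1.292 + 1.210 + 1.496) / 6 = 9.16400 / 6 = 1.52733
Sum of squared deviations: (−0.05033)² + (+0.31767)² + (+0.31667)² + (−0.23533)² + (−0.31733)² + (−0.03133)² = 0.36079
Variance = 0.36079 / 5 = 0.07216
SE* = √0.07216

SE* = 0.2686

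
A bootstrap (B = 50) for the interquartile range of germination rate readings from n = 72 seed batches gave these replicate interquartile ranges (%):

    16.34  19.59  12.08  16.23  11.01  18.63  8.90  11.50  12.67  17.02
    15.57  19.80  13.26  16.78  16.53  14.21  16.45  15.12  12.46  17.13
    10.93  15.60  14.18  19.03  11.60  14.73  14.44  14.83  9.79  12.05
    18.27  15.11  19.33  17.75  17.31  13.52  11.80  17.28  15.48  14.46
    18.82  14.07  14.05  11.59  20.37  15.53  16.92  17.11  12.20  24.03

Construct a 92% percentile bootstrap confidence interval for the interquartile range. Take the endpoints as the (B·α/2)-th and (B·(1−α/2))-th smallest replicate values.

Sorted replicates: 8.90, 9.79, 10.93, 11.01, 11.50, 11.59, 11.60, 11.80, 12.05, 12.08, 12.20, 12.46, 12.67, 13.26, 13.52, 14.05, 14.07, 14.18, 14.21, 14.44, 14.46, 14.73, 14.83, 15.11, 15.12, 15.48, 15.53, 15.57, 15.60, 16.23, 16.34, 16.45, 16.53, 16.78, 16.92, 17.02, 17.11, 17.13, 17.28, 17.31, 17.75, 18.27, 18.63, 18.82, 19.03, 19.33, 19.59, 19.80, 20.37, 24.03
α = 0.08; lower rank = 50 × 0.040 = 2; upper rank = 50 × 0.960 = 48.
The 2nd smallest replicate is 9.79; the 48th is 19.80.

(9.79, 19.80)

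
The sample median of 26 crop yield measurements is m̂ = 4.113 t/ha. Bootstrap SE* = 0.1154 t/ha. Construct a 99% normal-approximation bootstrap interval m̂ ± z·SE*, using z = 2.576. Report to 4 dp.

Margin = 2.576 × 0.1154 = 0.29727
Interval: 4.113 ± 0.29727

(3.8157, 4.4103)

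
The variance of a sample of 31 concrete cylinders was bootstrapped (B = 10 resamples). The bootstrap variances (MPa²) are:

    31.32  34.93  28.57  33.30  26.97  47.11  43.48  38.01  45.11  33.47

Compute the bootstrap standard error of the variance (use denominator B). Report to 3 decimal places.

Bootstrap SE is the standard deviation of the 10 replicate variances.
Mean of replicates: (31.32 + 34.93 + 28.57 + 33.30 + 26.97 + 47.11 + 43.48 + 38.01 + 45.11 + 33.47) / 10 = 362.2700 / 10 = 36.2270
Sum of squared deviations: (−4.9070)² + (−1.2970)² + (−7.6570)² + (−2.9270)² + (−9.2570)² + (+10.8830)² + (+7.2530)² + (+1.7830)² + (+8.8830)² + (−2.7570)² = 439.3834
Variance = 439.3834 / 10 = 43.9383
SE* = √43.9383

SE* = 6.629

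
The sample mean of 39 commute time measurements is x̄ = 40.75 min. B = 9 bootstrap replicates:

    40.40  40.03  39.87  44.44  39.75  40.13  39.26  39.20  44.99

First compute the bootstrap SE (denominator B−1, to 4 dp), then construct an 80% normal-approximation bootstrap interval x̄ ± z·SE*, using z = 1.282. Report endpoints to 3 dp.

(37.926, 43.574)

Mean of replicates = 40.8967; sum of squared deviations = 38.8224; SE* = √(38.8224/8) = 2.2029
Margin = 1.282 × 2.2029 = 2.8241
Interval: 40.75 ± 2.8241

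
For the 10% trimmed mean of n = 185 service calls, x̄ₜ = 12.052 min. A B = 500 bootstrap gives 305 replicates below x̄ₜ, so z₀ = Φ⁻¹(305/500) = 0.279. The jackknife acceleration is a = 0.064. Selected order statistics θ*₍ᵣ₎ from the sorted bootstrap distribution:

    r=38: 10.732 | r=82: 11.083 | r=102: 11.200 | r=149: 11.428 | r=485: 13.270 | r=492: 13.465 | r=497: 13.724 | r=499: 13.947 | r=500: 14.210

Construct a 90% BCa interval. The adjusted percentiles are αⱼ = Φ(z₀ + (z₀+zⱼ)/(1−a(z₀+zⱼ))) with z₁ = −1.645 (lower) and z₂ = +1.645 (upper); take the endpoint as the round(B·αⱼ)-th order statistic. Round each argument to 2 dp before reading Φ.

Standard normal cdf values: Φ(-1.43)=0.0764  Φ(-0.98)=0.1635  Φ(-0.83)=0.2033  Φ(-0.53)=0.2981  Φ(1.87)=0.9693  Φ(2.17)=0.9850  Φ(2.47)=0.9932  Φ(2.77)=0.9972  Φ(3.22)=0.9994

(11.083, 13.724)

Lower: z₀ + z₁ = 0.279 + (-1.645) = -1.366; 1 − a(z₀+z₁) = 1 − (0.064)(-1.366) = 1.0874; argument = 0.279 + (-1.366)/1.0874 = -0.9772 → -0.98.
α₁ = Φ(-0.98) = 0.1635; rank = round(500 × 0.1635) = 82; θ*₍82₎ = 11.083.
Upper: z₀ + z₂ = 1.924; 1 − a(z₀+z₂) = 0.8769; argument = 2.4732 → 2.47; α₂ = 0.9932; rank = 497; θ*₍497₎ = 13.724.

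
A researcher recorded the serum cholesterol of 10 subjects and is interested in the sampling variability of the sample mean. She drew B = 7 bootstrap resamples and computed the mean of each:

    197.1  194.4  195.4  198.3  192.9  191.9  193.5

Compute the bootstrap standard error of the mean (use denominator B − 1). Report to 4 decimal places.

Bootstrap SE is the standard deviation of the 7 replicate means.
Mean of replicates: (197.1 + 194.4 + 195.4 + 198.3 + 192.9 + 191.9 + 193.5) / 7 = 1363.50000 / 7 = 194.78571
Sum of squared deviations: (+2.31429)² + (−0.38571)² + (+0.61429)² + (+3.51429)² + (−1.88571)² + (−2.88571)² + (−1.28571)² = 31.76857
Variance = 31.76857 / 6 = 5.29476
SE* = √5.29476

SE* = 2.3010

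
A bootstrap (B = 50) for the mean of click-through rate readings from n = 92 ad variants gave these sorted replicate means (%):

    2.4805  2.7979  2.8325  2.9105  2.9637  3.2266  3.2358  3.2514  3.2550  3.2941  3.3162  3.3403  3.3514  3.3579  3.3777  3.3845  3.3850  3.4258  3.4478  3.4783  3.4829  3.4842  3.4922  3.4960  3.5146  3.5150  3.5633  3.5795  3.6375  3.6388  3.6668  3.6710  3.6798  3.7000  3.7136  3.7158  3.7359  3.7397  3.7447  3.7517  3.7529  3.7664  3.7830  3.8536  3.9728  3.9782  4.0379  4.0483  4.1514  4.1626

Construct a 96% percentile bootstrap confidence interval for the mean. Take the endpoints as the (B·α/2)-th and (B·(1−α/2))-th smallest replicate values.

α = 0.04; lower rank = 50 × 0.020 = 1; upper rank = 50 × 0.980 = 49.
The 1st smallest replicate is 2.4805; the 49th is 4.1514.

(2.4805, 4.1514)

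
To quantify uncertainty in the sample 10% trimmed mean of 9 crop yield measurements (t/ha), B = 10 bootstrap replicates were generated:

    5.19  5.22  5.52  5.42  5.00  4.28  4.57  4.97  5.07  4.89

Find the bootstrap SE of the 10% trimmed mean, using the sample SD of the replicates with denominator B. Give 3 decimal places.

SE* = 0.354

Bootstrap SE is the standard deviation of the 10 replicate 10% trimmed means.
Mean of replicates: (5.19 + 5.22 + 5.52 + 5.42 + 5.00 + 4.28 + 4.57 + 4.97 + 5.07 + 4.89) / 10 = 50.1300 / 10 = 5.0130
Sum of squared deviations: (+0.1770)² + (+0.2070)² + (+0.5070)² + (+0.4070)² + (−0.0130)² + (−0.7330)² + (−0.4430)² + (−0.0430)² + (+0.0570)² + (−0.1230)² = 1.2508
Variance = 1.2508 / 10 = 0.1251
SE* = √0.1251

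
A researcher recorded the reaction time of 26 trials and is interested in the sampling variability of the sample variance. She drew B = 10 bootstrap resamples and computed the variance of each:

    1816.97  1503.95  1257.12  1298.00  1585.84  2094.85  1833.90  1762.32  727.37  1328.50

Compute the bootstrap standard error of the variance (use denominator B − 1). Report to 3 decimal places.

Bootstrap SE is the standard deviation of the 10 replicate variances.
Mean of replicates: (1816.97 + 1503.95 + 1257.12 + 1298.00 + 1585.84 + 2094.85 + 1833.90 + 1762.32 + 727.37 + 1328.50) / 10 = 15208.8200 / 10 = 1520.8820
Sum of squared deviations: (+296.0880)² + (−16.9320)² + (−263.7620)² + (−222.8820)² + (+64.9580)² + (+573.9680)² + (+313.0180)² + (+241.4380)² + (−793.5120)² + (−192.3820)² = 1363805.0860
Variance = 1363805.0860 / 9 = 151533.8984
SE* = √151533.8984

SE* = 389.274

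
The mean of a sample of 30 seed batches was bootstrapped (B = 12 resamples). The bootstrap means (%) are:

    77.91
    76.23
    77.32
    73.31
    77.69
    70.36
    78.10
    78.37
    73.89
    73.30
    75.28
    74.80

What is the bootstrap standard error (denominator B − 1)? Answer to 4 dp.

Bootstrap SE is the standard deviation of the 12 replicate means.
Mean of replicates: (77.91 + 76.23 + 77.32 + 73.31 + 77.69 + 70.36 + 78.10 + 78.37 + 73.89 + 73.30 + 75.28 + 74.80) / 12 = 906.56000 / 12 = 75.54667
Sum of squared deviations: (+2.36333)² + (+0.68333)² + (+1.77333)² + (−2.23667)² + (+2.14333)² + (−5.18667)² + (+2.55333)² + (+2.82333)² + (−1.65667)² + (−2.24667)² + (−0.26667)² + (−0.74667)² = 68.60647
Variance = 68.60647 / 11 = 6.23695
SE* = √6.23695

SE* = 2.4974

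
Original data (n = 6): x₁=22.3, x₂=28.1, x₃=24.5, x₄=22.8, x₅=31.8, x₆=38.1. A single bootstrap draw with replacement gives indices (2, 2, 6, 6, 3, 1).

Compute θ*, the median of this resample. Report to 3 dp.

Resample values: 28.1, 28.1, 38.1, 38.1, 24.5, 22.3.
Sorted: 22.3, 24.5, 28.1, 28.1, 38.1, 38.1
Median = average of the two middle values = 28.100

θ* = 28.100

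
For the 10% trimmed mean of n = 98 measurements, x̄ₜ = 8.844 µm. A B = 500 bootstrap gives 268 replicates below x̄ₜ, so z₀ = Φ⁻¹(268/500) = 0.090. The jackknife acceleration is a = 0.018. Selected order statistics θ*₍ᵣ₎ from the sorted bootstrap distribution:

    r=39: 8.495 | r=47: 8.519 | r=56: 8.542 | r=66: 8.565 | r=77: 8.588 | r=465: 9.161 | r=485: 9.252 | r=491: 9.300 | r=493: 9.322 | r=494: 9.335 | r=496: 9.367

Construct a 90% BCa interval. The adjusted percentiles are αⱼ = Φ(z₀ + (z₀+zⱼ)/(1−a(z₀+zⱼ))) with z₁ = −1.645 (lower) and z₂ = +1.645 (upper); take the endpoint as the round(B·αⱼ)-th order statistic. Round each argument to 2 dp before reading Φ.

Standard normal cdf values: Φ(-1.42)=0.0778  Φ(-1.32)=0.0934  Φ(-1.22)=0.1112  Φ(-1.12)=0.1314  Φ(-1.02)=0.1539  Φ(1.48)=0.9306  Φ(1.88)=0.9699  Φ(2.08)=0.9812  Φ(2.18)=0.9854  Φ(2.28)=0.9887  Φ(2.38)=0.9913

(8.495, 9.252)

Lower: z₀ + z₁ = 0.090 + (-1.645) = -1.555; 1 − a(z₀+z₁) = 1 − (0.018)(-1.555) = 1.0280; argument = 0.090 + (-1.555)/1.0280 = -1.4227 → -1.42.
α₁ = Φ(-1.42) = 0.0778; rank = round(500 × 0.0778) = 39; θ*₍39₎ = 8.495.
Upper: z₀ + z₂ = 1.735; 1 − a(z₀+z₂) = 0.9688; argument = 1.8809 → 1.88; α₂ = 0.9699; rank = 485; θ*₍485₎ = 9.252.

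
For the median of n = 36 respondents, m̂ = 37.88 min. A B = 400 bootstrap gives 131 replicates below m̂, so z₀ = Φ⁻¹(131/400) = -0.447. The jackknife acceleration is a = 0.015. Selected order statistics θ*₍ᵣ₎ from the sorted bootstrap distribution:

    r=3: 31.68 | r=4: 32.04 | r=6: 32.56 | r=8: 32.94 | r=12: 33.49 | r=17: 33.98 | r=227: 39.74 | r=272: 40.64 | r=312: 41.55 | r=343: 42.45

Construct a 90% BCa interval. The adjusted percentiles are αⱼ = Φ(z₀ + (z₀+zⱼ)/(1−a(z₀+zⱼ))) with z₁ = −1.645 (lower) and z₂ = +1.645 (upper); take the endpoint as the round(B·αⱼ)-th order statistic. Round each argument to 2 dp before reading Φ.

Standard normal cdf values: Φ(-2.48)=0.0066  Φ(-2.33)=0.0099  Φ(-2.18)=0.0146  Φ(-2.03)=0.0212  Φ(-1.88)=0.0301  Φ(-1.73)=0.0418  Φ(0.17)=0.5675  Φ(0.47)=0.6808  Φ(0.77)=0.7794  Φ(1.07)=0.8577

Lower: z₀ + z₁ = -0.447 + (-1.645) = -2.092; 1 − a(z₀+z₁) = 1 − (0.015)(-2.092) = 1.0314; argument = -0.447 + (-2.092)/1.0314 = -2.4754 → -2.48.
α₁ = Φ(-2.48) = 0.0066; rank = round(400 × 0.0066) = 3; θ*₍3₎ = 31.68.
Upper: z₀ + z₂ = 1.198; 1 − a(z₀+z₂) = 0.9820; argument = 0.7729 → 0.77; α₂ = 0.7794; rank = 312; θ*₍312₎ = 41.55.

(31.68, 41.55)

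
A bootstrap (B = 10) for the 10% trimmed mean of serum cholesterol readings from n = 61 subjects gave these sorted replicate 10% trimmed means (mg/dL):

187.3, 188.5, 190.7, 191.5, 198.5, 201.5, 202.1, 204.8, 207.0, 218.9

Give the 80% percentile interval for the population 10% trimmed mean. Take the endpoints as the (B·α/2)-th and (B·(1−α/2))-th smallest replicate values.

α = 0.20; lower rank = 10 × 0.100 = 1; upper rank = 10 × 0.900 = 9.
The 1st smallest replicate is 187.3; the 9th is 207.0.

(187.3, 207.0)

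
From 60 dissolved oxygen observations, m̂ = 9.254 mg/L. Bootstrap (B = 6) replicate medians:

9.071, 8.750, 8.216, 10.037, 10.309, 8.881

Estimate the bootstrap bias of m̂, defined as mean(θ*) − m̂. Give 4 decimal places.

mean(θ*) = (9.071 + 8.750 + 8.216 + 10.037 + 10.309 + 8.881) / 6 = 9.21067
bias = 9.21067 − 9.254

bias = −0.0433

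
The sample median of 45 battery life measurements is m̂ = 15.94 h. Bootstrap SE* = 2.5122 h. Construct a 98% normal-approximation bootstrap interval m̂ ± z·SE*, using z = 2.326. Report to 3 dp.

(10.097, 21.783)

Margin = 2.326 × 2.5122 = 5.8434
Interval: 15.94 ± 5.8434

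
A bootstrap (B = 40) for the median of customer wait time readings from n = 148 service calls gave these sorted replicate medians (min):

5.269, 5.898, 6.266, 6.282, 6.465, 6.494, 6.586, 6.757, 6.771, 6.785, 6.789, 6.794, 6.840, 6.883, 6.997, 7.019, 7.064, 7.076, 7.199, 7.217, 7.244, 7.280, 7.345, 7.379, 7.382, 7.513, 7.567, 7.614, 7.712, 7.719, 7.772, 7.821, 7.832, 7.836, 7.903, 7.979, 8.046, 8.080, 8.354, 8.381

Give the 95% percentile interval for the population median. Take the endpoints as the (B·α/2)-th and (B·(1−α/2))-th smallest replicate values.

(5.269, 8.354)

α = 0.05; lower rank = 40 × 0.025 = 1; upper rank = 40 × 0.975 = 39.
The 1st smallest replicate is 5.269; the 39th is 8.354.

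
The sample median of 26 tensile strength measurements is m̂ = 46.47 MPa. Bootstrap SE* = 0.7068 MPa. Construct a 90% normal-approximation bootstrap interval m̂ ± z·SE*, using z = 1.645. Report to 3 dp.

(45.307, 47.633)

Margin = 1.645 × 0.7068 = 1.1627
Interval: 46.47 ± 1.1627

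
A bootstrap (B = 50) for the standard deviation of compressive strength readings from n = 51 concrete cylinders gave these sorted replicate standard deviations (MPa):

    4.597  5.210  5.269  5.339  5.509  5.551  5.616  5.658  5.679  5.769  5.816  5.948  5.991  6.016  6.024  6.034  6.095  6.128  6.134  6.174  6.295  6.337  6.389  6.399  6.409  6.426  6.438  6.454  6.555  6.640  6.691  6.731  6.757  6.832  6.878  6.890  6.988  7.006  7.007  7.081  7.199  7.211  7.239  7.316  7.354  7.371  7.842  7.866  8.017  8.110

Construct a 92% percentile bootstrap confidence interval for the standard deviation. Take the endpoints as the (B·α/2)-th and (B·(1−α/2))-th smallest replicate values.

(5.210, 7.866)

α = 0.08; lower rank = 50 × 0.040 = 2; upper rank = 50 × 0.960 = 48.
The 2nd smallest replicate is 5.210; the 48th is 7.866.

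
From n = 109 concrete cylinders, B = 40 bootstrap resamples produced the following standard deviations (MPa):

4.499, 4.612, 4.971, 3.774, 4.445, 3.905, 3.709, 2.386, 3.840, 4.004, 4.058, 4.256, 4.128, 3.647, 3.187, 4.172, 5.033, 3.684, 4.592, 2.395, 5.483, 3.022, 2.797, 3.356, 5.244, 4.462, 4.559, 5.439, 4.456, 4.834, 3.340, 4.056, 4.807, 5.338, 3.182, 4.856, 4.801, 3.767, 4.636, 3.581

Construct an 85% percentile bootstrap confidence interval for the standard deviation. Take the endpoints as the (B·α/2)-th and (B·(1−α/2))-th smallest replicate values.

Sorted replicates: 2.386, 2.395, 2.797, 3.022, 3.182, 3.187, 3.340, 3.356, 3.581, 3.647, 3.684, 3.709, 3.767, 3.774, 3.840, 3.905, 4.004, 4.056, 4.058, 4.128, 4.172, 4.256, 4.445, 4.456, 4.462, 4.499, 4.559, 4.592, 4.612, 4.636, 4.801, 4.807, 4.834, 4.856, 4.971, 5.033, 5.244, 5.338, 5.439, 5.483
α = 0.15; lower rank = 40 × 0.075 = 3; upper rank = 40 × 0.925 = 37.
The 3rd smallest replicate is 2.797; the 37th is 5.244.

(2.797, 5.244)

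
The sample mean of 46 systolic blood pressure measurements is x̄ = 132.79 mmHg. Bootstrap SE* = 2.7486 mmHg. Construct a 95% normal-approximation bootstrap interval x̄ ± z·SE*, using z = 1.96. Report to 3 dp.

Margin = 1.96 × 2.7486 = 5.3873
Interval: 132.79 ± 5.3873

(127.403, 138.177)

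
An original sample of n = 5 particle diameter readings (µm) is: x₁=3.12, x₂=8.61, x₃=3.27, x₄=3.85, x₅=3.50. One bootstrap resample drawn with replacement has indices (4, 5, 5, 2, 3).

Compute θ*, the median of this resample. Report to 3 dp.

θ* = 3.500

Resample values: 3.85, 3.50, 3.50, 8.61, 3.27.
Sorted: 3.27, 3.50, 3.50, 3.85, 8.61
Median = middle value = 3.500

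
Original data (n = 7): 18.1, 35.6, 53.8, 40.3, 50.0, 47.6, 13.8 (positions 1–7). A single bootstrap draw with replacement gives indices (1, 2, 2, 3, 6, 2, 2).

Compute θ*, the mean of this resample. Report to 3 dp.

Resample values: 18.1, 35.6, 35.6, 53.8, 47.6, 35.6, 35.6.
Mean = (18.1 + 35.6 + 35.6 + 53.8 + 47.6 + 35.6 + 35.6) / 7 = 261.90 / 7 = 37.414

θ* = 37.414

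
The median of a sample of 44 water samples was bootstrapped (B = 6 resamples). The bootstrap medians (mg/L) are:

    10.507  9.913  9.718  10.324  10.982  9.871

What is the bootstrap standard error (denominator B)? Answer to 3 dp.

Bootstrap SE is the standard deviation of the 6 replicate medians.
Mean of replicates: (10.507 + 9.913 + 9.718 + 10.324 + 10.982 + 9.871) / 6 = 61.3150 / 6 = 10.2192
Sum of squared deviations: (+0.2878)² + (−0.3062)² + (−0.5012)² + (+0.1048)² + (+0.7628)² + (−0.3482)² = 1.1419
Variance = 1.1419 / 6 = 0.1903
SE* = √0.1903

SE* = 0.436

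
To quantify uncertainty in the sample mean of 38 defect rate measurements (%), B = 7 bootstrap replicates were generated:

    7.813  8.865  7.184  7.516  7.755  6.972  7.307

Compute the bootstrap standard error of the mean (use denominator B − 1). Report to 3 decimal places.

SE* = 0.622

Bootstrap SE is the standard deviation of the 7 replicate means.
Mean of replicates: (7.813 + 8.865 + 7.184 + 7.516 + 7.755 + 6.972 + 7.307) / 7 = 53.4120 / 7 = 7.6303
Sum of squared deviations: (+0.1827)² + (+1.2347)² + (−0.4463)² + (−0.1143)² + (+0.1247)² + (−0.6583)² + (−0.3233)² = 2.3235
Variance = 2.3235 / 6 = 0.3873
SE* = √0.3873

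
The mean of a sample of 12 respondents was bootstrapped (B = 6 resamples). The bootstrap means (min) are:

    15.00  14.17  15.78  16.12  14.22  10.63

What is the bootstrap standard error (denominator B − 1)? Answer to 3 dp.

Bootstrap SE is the standard deviation of the 6 replicate means.
Mean of replicates: (15.00 + 14.17 + 15.78 + 16.12 + 14.22 + 10.63) / 6 = 85.9200 / 6 = 14.3200
Sum of squared deviations: (+0.6800)² + (−0.1500)² + (+1.4600)² + (+1.8000)² + (−0.1000)² + (−3.6900)² = 19.4826
Variance = 19.4826 / 5 = 3.8965
SE* = √3.8965

SE* = 1.974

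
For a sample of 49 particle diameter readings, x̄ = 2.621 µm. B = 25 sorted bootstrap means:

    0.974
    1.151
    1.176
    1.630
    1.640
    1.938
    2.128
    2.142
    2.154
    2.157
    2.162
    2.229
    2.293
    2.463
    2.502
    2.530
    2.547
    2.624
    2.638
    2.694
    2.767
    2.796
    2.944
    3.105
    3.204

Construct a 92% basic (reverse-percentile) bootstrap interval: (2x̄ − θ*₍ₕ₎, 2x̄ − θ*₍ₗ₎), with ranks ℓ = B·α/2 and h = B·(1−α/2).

(2.137, 4.268)

Percentile endpoints at ranks 1 and 24: θ*₍1₎ = 0.974, θ*₍24₎ = 3.105.
Basic interval reflects these around x̄:
  lower = 2 × 2.621 − 3.105 = 2.137
  upper = 2 × 2.621 − 0.974 = 4.268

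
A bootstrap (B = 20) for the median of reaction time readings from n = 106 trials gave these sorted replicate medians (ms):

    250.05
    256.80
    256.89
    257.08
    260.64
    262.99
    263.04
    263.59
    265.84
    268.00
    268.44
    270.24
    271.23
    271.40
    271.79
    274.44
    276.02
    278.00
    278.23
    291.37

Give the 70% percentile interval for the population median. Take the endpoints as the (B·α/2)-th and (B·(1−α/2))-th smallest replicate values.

(256.89, 276.02)

α = 0.30; lower rank = 20 × 0.150 = 3; upper rank = 20 × 0.850 = 17.
The 3rd smallest replicate is 256.89; the 17th is 276.02.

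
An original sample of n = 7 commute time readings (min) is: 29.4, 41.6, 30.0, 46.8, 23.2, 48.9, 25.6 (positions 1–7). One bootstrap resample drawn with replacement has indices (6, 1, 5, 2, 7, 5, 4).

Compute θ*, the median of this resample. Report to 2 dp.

Resample values: 48.9, 29.4, 23.2, 41.6, 25.6, 23.2, 46.8.
Sorted: 23.2, 23.2, 25.6, 29.4, 41.6, 46.8, 48.9
Median = middle value = 29.40

θ* = 29.40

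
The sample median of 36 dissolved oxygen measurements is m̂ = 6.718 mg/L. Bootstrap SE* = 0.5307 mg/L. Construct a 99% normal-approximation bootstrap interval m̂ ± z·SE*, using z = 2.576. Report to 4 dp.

(5.3509, 8.0851)

Margin = 2.576 × 0.5307 = 1.36708
Interval: 6.718 ± 1.36708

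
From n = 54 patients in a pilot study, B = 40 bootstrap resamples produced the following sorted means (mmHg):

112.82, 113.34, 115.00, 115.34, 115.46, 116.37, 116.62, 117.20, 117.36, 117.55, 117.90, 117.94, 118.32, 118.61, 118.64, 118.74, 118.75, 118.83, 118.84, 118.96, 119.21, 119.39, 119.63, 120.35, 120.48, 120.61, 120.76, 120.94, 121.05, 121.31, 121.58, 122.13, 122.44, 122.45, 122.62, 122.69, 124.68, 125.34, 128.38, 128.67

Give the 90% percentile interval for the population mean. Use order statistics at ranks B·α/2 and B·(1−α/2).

(113.34, 125.34)

α = 0.10; lower rank = 40 × 0.050 = 2; upper rank = 40 × 0.950 = 38.
The 2nd smallest replicate is 113.34; the 38th is 125.34.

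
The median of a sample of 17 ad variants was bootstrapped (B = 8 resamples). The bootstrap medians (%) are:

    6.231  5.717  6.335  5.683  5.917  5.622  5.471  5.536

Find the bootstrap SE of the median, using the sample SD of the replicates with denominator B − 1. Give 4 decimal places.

Bootstrap SE is the standard deviation of the 8 replicate medians.
Mean of replicates: (6.231 + 5.717 + 6.335 + 5.683 + 5.917 + 5.622 + 5.471 + 5.536) / 8 = 46.51200 / 8 = 5.81400
Sum of squared deviations: (+0.41700)² + (−0.09700)² + (+0.52100)² + (−0.13100)² + (+0.10300)² + (−0.19200)² + (−0.34300)² + (−0.27800)² = 0.71431
Variance = 0.71431 / 7 = 0.10204
SE* = √0.10204

SE* = 0.3194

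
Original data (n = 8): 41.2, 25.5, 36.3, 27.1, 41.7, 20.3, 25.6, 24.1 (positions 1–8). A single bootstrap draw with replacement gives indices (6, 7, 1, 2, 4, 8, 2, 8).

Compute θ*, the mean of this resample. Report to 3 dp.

θ* = 26.675

Resample values: 20.3, 25.6, 41.2, 25.5, 27.1, 24.1, 25.5, 24.1.
Mean = (20.3 + 25.6 + 41.2 + 25.5 + 27.1 + 24.1 + 25.5 + 24.1) / 8 = 213.40 / 8 = 26.675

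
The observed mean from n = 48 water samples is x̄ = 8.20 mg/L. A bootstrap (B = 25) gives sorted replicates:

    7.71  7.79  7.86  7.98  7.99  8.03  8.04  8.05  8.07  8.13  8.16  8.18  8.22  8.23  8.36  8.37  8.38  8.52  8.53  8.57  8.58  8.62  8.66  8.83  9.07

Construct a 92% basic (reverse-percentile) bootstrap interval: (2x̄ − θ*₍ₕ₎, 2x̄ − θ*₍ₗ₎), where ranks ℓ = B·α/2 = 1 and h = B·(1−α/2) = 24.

(7.57, 8.69)

Percentile endpoints at ranks 1 and 24: θ*₍1₎ = 7.71, θ*₍24₎ = 8.83.
Basic interval reflects these around x̄:
  lower = 2 × 8.20 − 8.83 = 7.57
  upper = 2 × 8.20 − 7.71 = 8.69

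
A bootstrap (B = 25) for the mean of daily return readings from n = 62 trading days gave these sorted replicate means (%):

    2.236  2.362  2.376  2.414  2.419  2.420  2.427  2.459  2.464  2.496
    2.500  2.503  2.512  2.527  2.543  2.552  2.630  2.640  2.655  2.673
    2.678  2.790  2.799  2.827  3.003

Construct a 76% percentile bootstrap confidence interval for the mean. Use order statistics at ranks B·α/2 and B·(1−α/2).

(2.376, 2.790)

α = 0.24; lower rank = 25 × 0.120 = 3; upper rank = 25 × 0.880 = 22.
The 3rd smallest replicate is 2.376; the 22nd is 2.790.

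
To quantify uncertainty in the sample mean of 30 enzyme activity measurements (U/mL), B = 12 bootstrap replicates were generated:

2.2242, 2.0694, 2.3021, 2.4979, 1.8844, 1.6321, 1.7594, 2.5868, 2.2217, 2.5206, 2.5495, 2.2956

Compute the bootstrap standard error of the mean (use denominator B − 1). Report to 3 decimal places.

Bootstrap SE is the standard deviation of the 12 replicate means.
Mean of replicates: (2.2242 + 2.0694 + 2.3021 + 2.4979 + 1.8844 + 1.6321 + 1.7594 + 2.5868 + 2.2217 + 2.5206 + 2.5495 + 2.2956) / 12 = 26.54370 / 12 = 2.21198
Sum of squared deviations: (+0.01222)² + (−0.14258)² + (+0.09012)² + (+0.28592)² + (−0.32758)² + (−0.57988)² + (−0.45258)² + (+0.37482)² + (+0.00972)² + (+0.30862)² + (+0.33752)² + (+0.08362)² = 1.11549
Variance = 1.11549 / 11 = 0.10141
SE* = √0.10141

SE* = 0.318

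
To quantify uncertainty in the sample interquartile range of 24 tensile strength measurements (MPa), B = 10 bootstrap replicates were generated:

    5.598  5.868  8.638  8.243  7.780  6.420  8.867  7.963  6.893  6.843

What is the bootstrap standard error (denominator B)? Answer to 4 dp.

SE* = 1.0909

Bootstrap SE is the standard deviation of the 10 replicate interquartile ranges.
Mean of replicates: (5.598 + 5.868 + 8.638 + 8.243 + 7.780 + 6.420 + 8.867 + 7.963 + 6.893 + 6.843) / 10 = 73.11300 / 10 = 7.31130
Sum of squared deviations: (−1.71330)² + (−1.44330)² + (+1.32670)² + (+0.93170)² + (+0.46870)² + (−0.89130)² + (+1.55570)² + (+0.65170)² + (−0.41830)² + (−0.46830)² = 11.90000
Variance = 11.90000 / 10 = 1.19000
SE* = √1.19000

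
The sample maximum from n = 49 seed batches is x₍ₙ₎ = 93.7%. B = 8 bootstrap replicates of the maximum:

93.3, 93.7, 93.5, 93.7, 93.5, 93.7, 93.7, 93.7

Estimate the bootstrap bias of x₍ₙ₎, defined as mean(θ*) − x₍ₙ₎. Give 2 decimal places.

bias = −0.10

mean(θ*) = (93.3 + 93.7 + 93.5 + 93.7 + 93.5 + 93.7 + 93.7 + 93.7) / 8 = 93.600
bias = 93.600 − 93.7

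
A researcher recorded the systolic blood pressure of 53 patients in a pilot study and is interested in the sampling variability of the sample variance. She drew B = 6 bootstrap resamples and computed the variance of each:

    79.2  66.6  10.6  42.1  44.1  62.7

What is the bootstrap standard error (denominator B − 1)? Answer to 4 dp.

Bootstrap SE is the standard deviation of the 6 replicate variances.
Mean of replicates: (79.2 + 66.6 + 10.6 + 42.1 + 44.1 + 62.7) / 6 = 305.30000 / 6 = 50.88333
Sum of squared deviations: (+28.31667)² + (+15.71667)² + (−40.28333)² + (−8.78333)² + (−6.78333)² + (+11.81667)² = 2934.38833
Variance = 2934.38833 / 5 = 586.87767
SE* = √586.87767

SE* = 24.2256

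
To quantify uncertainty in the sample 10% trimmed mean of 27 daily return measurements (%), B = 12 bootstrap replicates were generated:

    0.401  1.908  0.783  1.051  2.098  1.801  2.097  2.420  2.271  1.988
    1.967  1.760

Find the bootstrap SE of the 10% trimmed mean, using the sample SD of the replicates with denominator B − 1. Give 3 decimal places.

SE* = 0.627

Bootstrap SE is the standard deviation of the 12 replicate 10% trimmed means.
Mean of replicates: (0.401 + 1.908 + 0.783 + 1.051 + 2.098 + 1.801 + 2.097 + 2.420 + 2.271 + 1.988 + 1.967 + 1.760) / 12 = 20.5450 / 12 = 1.7121
Sum of squared deviations: (−1.3111)² + (+0.1959)² + (−0.9291)² + (−0.6611)² + (+0.3859)² + (+0.0889)² + (+0.3849)² + (+0.7079)² + (+0.5589)² + (+0.2759)² + (+0.2549)² + (+0.0479)² = 4.3195
Variance = 4.3195 / 11 = 0.3927
SE* = √0.3927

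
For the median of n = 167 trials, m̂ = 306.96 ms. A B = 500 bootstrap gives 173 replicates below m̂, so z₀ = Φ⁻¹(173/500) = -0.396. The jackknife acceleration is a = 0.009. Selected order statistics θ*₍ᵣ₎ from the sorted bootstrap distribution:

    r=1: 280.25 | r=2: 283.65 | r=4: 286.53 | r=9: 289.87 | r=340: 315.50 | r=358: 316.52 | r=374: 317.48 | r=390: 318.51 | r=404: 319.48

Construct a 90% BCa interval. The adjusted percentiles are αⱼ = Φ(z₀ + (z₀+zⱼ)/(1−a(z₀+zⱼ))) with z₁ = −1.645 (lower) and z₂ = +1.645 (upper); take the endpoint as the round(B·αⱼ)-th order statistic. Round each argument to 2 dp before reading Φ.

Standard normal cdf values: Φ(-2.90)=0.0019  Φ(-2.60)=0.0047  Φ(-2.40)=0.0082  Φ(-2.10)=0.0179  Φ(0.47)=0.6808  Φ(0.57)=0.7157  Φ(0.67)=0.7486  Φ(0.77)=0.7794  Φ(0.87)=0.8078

(286.53, 319.48)

Lower: z₀ + z₁ = -0.396 + (-1.645) = -2.041; 1 − a(z₀+z₁) = 1 − (0.009)(-2.041) = 1.0184; argument = -0.396 + (-2.041)/1.0184 = -2.4002 → -2.40.
α₁ = Φ(-2.40) = 0.0082; rank = round(500 × 0.0082) = 4; θ*₍4₎ = 286.53.
Upper: z₀ + z₂ = 1.249; 1 − a(z₀+z₂) = 0.9888; argument = 0.8672 → 0.87; α₂ = 0.8078; rank = 404; θ*₍404₎ = 319.48.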